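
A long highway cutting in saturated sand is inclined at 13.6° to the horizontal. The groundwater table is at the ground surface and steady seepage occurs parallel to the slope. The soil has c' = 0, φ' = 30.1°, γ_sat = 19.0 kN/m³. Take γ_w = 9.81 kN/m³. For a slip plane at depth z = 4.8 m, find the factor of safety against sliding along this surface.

FS = 1.16

With seepage parallel to the slope and the water table at the surface, the effective normal stress on the slip plane uses the buoyant unit weight γ' = γ_sat − γ_w while the driving shear stress uses γ_sat:
FS = [c' + γ' z cos²β tanφ'] / [γ_sat z sinβ cosβ]
(For c' = 0 this reduces to FS = (γ'/γ_sat)·tanφ'/tanβ.)
γ' = 19.0 − 9.81 = 9.19 kN/m³
Numerator = 0.0 + 9.19·4.8·cos²13.6°·tan30.1° = 0.0 + 9.19·4.8·0.9447·0.5797 = 24.157 kPa
Denominator = 19.0·4.8·sin13.6°·cos13.6° = 19.0·4.8·0.2351·0.9720 = 20.844 kPa
FS = 24.157 / 20.844 = 1.159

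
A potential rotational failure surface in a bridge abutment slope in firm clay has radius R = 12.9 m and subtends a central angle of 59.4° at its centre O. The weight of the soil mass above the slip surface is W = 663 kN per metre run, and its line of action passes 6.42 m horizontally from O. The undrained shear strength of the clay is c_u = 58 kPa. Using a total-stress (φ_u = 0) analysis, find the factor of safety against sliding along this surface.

FS = 2.35

Taking moments about the centre O, the resisting moment is provided by the undrained shear strength acting along the arc:
Arc length L_a = R·θ = 12.9·(59.4°·π/180) = 12.9·1.0367 = 13.37 m
M_R = c_u·L_a·R = 58·13.37·12.9 = 10006.2 kN·m/m
M_D = W·d = 663·6.42 = 4256.5 kN·m/m
FS = M_R / M_D = 10006.2 / 4256.5 = 2.351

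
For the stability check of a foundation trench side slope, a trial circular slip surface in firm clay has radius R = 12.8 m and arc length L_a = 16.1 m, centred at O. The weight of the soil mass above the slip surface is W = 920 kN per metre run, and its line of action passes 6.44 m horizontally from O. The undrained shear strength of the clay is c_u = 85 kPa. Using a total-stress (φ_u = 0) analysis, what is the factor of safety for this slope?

Taking moments about the centre O, the resisting moment is provided by the undrained shear strength acting along the arc:
M_R = c_u·L_a·R = 85·16.10·12.8 = 17516.8 kN·m/m
M_D = W·d = 920·6.44 = 5924.8 kN·m/m
FS = M_R / M_D = 17516.8 / 5924.8 = 2.957

FS = 2.96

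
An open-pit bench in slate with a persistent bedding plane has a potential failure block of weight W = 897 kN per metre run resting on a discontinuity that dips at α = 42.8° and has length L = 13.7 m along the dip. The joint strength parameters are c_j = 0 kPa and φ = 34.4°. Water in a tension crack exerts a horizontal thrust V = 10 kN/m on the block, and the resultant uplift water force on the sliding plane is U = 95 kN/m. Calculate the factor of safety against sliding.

FS = 0.62

Resolving the block weight along and normal to the plane and applying the Mohr–Coulomb strength on the joint:
N' = W cosα − U − V sinα = 897·cos42.8° − 95 − 10·sin42.8° = 556.4 kN/m
Driving force T = W sinα + V cosα = 897·sin42.8° + 10·cos42.8° = 616.8 kN/m
Resisting force R = c_j·L + N'·tanφ = 0·13.7 + 556.4·tan34.4° = 0.0 + 380.9 = 380.9 kN/m
FS = R / T = 380.9 / 616.8 = 0.618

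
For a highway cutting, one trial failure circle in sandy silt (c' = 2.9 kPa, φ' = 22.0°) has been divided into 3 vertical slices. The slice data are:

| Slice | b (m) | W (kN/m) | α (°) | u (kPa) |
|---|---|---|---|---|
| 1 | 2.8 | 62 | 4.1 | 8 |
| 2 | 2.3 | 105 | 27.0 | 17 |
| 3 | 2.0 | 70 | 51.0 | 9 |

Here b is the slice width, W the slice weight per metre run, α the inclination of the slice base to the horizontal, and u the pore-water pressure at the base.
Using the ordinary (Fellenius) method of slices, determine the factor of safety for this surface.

Ordinary method of slices: FS = Σ[c'·Δl_i + (W_i cosα_i − u_i·Δl_i)·tanφ'] / Σ W_i sinα_i, with Δl_i = b_i / cosα_i.
Slice 1: Δl = 2.8/cos4.1° = 2.807 m; N'_1 = 62·cos4.1° − 8·2.807 = 39.4; c'Δl = 8.14; W sinα = 4.4
Slice 2: Δl = 2.3/cos27.0° = 2.581 m; N'_2 = 105·cos27.0° − 17·2.581 = 49.7; c'Δl = 7.49; W sinα = 47.7
Slice 3: Δl = 2.0/cos51.0° = 3.178 m; N'_3 = 70·cos51.0° − 9·3.178 = 15.5; c'Δl = 9.22; W sinα = 54.4
Σc'Δl = 24.8 kN/m; ΣN' = 104.5 kN/m; ΣW sinα = 106.5 kN/m
Resisting = 24.8 + 104.5·tan22.0° = 24.8 + 42.2 = 67.1 kN/m
FS = 67.1 / 106.5 = 0.630

FS = 0.63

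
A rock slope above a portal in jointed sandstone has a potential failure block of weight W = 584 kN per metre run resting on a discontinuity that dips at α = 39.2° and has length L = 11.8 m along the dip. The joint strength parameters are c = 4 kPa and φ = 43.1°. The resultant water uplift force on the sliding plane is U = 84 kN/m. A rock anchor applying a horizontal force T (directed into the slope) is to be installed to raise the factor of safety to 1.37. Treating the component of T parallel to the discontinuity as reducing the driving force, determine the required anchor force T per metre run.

Resolving forces along and normal to the sliding plane, with the horizontal anchor force T adding T·sinα to the effective normal force and T·cosα acting up the plane against the driving force:
FS = [cL + (W cosα − U + T sinα) tanφ] / [W sinα − T cosα]
Without the anchor: N' = 368.6 kN/m, driving T_d = 369.1 kN/m, resisting R = 4·11.8 + 368.6·tan43.1° = 392.1 kN/m, FS = 1.06.
Setting FS = 1.37 and solving for T:
1.37·(369.1 − T cos39.2°) = 392.1 + T sin39.2°·tan43.1°
T·(sin39.2°·tan43.1° + 1.37·cos39.2°) = 1.37·369.1 − 392.1
T·(0.6320·0.9358 + 1.37·0.7749) = 505.7 − 392.1 = 113.6
T·1.6531 = 113.6
T = 68.7 kN/m

T = 69 kN/m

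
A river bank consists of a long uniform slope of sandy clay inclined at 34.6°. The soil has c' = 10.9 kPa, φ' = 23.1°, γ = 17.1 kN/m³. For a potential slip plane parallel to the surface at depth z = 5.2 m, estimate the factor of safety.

FS = 0.88

For an infinite slope with a slip plane parallel to the surface (no pore pressure): FS = [c' + γz cos²β tanφ'] / [γz sinβ cosβ].
γz = 17.1·5.2 = 88.92 kN/m²
Numerator = 10.9 + 88.92·cos²34.6°·tan23.1° = 10.9 + 88.92·0.6776·0.4265 = 36.598 kPa
Denominator = 88.92·sin34.6°·cos34.6° = 88.92·0.5678·0.8231 = 41.562 kPa
FS = 36.598 / 41.562 = 0.881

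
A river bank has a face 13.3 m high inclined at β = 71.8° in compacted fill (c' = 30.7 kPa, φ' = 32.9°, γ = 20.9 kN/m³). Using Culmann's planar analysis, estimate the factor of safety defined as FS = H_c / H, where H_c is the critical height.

FS = 1.59

H_c = (4c'/γ) · sinβ cosφ' / [1 − cos(β − φ')]
    = (4·30.7/20.9) · sin71.8°·cos32.9° / [1 − cos38.9°]
    = 5.876 · 0.7976 / 0.2218 = 21.13 m
FS = H_c / H = 21.13 / 13.3 = 1.589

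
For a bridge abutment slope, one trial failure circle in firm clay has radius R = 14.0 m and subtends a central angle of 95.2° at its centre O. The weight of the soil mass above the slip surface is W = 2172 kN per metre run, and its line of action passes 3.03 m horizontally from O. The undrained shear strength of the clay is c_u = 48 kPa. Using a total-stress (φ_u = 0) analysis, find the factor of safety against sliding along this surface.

Taking moments about the centre O, the resisting moment is provided by the undrained shear strength acting along the arc:
Arc length L_a = R·θ = 14.0·(95.2°·π/180) = 14.0·1.6616 = 23.26 m
M_R = c_u·L_a·R = 48·23.26·14.0 = 15631.9 kN·m/m
M_D = W·d = 2172·3.03 = 6581.2 kN·m/m
FS = M_R / M_D = 15631.9 / 6581.2 = 2.375

FS = 2.38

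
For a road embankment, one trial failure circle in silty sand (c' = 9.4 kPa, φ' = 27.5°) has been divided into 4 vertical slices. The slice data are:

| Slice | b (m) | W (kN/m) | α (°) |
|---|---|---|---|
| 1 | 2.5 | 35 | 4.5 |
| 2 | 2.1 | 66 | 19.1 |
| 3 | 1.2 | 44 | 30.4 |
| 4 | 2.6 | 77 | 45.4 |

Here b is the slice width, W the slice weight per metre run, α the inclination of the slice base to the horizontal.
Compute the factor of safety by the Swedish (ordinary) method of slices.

FS = 1.88

Ordinary method of slices: FS = Σ[c'·Δl_i + (W_i cosα_i)·tanφ'] / Σ W_i sinα_i, with Δl_i = b_i / cosα_i.
Slice 1: Δl = 2.5/cos4.5° = 2.508 m; N'_1 = 35·cos4.5° = 34.9; c'Δl = 23.57; W sinα = 2.7
Slice 2: Δl = 2.1/cos19.1° = 2.222 m; N'_2 = 66·cos19.1° = 62.4; c'Δl = 20.89; W sinα = 21.6
Slice 3: Δl = 1.2/cos30.4° = 1.391 m; N'_3 = 44·cos30.4° = 38.0; c'Δl = 13.08; W sinα = 22.3
Slice 4: Δl = 2.6/cos45.4° = 3.703 m; N'_4 = 77·cos45.4° = 54.1; c'Δl = 34.81; W sinα = 54.8
Σc'Δl = 92.3 kN/m; ΣN' = 189.3 kN/m; ΣW sinα = 101.4 kN/m
Resisting = 92.3 + 189.3·tan27.5° = 92.3 + 98.5 = 190.9 kN/m
FS = 190.9 / 101.4 = 1.882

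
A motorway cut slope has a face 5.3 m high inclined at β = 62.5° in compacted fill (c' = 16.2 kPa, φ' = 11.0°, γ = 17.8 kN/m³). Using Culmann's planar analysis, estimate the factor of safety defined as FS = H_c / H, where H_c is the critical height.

H_c = (4c'/γ) · sinβ cosφ' / [1 − cos(β − φ')]
    = (4·16.2/17.8) · sin62.5°·cos11.0° / [1 − cos51.5°]
    = 3.640 · 0.8707 / 0.3775 = 8.40 m
FS = H_c / H = 8.40 / 5.3 = 1.584

FS = 1.58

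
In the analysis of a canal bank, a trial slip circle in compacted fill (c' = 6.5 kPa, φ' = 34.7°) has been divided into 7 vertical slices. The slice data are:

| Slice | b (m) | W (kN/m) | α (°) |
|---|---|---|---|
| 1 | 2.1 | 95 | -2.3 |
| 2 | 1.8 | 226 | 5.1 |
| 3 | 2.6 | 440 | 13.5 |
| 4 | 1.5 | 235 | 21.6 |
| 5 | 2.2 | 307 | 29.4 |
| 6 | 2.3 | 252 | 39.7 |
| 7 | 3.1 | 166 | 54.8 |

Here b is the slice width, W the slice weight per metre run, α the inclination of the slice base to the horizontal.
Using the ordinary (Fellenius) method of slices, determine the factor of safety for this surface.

Ordinary method of slices: FS = Σ[c'·Δl_i + (W_i cosα_i)·tanφ'] / Σ W_i sinα_i, with Δl_i = b_i / cosα_i.
Slice 1: Δl = 2.1/cos(-2.3°) = 2.102 m; N'_1 = 95·cos(-2.3°) = 94.9; c'Δl = 13.66; W sinα = -3.8
Slice 2: Δl = 1.8/cos5.1° = 1.807 m; N'_2 = 226·cos5.1° = 225.1; c'Δl = 11.75; W sinα = 20.1
Slice 3: Δl = 2.6/cos13.5° = 2.674 m; N'_3 = 440·cos13.5° = 427.8; c'Δl = 17.38; W sinα = 102.7
Slice 4: Δl = 1.5/cos21.6° = 1.613 m; N'_4 = 235·cos21.6° = 218.5; c'Δl = 10.49; W sinα = 86.5
Slice 5: Δl = 2.2/cos29.4° = 2.525 m; N'_5 = 307·cos29.4° = 267.5; c'Δl = 16.41; W sinα = 150.7
Slice 6: Δl = 2.3/cos39.7° = 2.989 m; N'_6 = 252·cos39.7° = 193.9; c'Δl = 19.43; W sinα = 161.0
Slice 7: Δl = 3.1/cos54.8° = 5.378 m; N'_7 = 166·cos54.8° = 95.7; c'Δl = 34.96; W sinα = 135.6
Σc'Δl = 124.1 kN/m; ΣN' = 1523.4 kN/m; ΣW sinα = 652.8 kN/m
Resisting = 124.1 + 1523.4·tan34.7° = 124.1 + 1054.9 = 1178.9 kN/m
FS = 1178.9 / 652.8 = 1.806

FS = 1.81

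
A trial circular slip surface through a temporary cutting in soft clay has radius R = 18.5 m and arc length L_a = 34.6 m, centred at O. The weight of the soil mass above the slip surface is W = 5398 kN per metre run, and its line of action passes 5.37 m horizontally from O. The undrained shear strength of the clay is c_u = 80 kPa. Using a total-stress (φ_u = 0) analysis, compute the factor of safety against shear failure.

Taking moments about the centre O, the resisting moment is provided by the undrained shear strength acting along the arc:
M_R = c_u·L_a·R = 80·34.60·18.5 = 51208.0 kN·m/m
M_D = W·d = 5398·5.37 = 28987.3 kN·m/m
FS = M_R / M_D = 51208.0 / 28987.3 = 1.767

FS = 1.77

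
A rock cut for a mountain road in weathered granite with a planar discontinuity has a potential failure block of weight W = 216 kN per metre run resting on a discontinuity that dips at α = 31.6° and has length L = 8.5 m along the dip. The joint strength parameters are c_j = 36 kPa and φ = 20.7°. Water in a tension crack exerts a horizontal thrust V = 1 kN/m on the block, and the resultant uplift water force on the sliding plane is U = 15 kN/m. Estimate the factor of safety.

FS = 3.24

Resolving the block weight along and normal to the plane and applying the Mohr–Coulomb strength on the joint:
N' = W cosα − U − V sinα = 216·cos31.6° − 15 − 1·sin31.6° = 168.4 kN/m
Driving force T = W sinα + V cosα = 216·sin31.6° + 1·cos31.6° = 114.0 kN/m
Resisting force R = c_j·L + N'·tanφ = 36·8.5 + 168.4·tan20.7° = 306.0 + 63.7 = 369.7 kN/m
FS = R / T = 369.7 / 114.0 = 3.242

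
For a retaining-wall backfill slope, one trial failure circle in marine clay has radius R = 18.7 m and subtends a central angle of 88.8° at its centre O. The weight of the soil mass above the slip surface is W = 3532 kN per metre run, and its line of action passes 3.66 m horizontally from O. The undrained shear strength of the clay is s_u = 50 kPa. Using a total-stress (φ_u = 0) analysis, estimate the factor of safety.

FS = 2.10

Taking moments about the centre O, the resisting moment is provided by the undrained shear strength acting along the arc:
Arc length L_a = R·θ = 18.7·(88.8°·π/180) = 18.7·1.5499 = 28.98 m
M_R = s_u·L_a·R = 50·28.98·18.7 = 27098.4 kN·m/m
M_D = W·d = 3532·3.66 = 12927.1 kN·m/m
FS = M_R / M_D = 27098.4 / 12927.1 = 2.096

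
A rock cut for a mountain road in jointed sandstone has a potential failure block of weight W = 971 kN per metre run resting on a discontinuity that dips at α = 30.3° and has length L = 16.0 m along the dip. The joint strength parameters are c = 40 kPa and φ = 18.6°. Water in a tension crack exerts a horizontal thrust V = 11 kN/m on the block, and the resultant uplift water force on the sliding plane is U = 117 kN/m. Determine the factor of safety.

FS = 1.76

Resolving the block weight along and normal to the plane and applying the Mohr–Coulomb strength on the joint:
N' = W cosα − U − V sinα = 971·cos30.3° − 117 − 11·sin30.3° = 715.8 kN/m
Driving force T = W sinα + V cosα = 971·sin30.3° + 11·cos30.3° = 499.4 kN/m
Resisting force R = c·L + N'·tanφ = 40·16.0 + 715.8·tan18.6° = 640.0 + 240.9 = 880.9 kN/m
FS = R / T = 880.9 / 499.4 = 1.764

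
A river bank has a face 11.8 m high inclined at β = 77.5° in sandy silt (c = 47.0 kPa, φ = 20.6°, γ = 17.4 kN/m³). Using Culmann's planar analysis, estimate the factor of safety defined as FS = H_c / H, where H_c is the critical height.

FS = 1.84

H_c = (4c/γ) · sinβ cosφ / [1 − cos(β − φ)]
    = (4·47.0/17.4) · sin77.5°·cos20.6° / [1 − cos56.9°]
    = 10.805 · 0.9139 / 0.4539 = 21.75 m
FS = H_c / H = 21.75 / 11.8 = 1.844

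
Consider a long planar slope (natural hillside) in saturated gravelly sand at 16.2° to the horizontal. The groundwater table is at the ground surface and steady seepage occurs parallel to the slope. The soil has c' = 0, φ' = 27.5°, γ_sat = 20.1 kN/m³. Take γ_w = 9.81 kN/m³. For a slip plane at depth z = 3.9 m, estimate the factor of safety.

FS = 0.92

With seepage parallel to the slope and the water table at the surface, the effective normal stress on the slip plane uses the buoyant unit weight γ' = γ_sat − γ_w while the driving shear stress uses γ_sat:
FS = [c' + γ' z cos²β tanφ'] / [γ_sat z sinβ cosβ]
(For c' = 0 this reduces to FS = (γ'/γ_sat)·tanφ'/tanβ.)
γ' = 20.1 − 9.81 = 10.29 kN/m³
Numerator = 0.0 + 10.29·3.9·cos²16.2°·tan27.5° = 0.0 + 10.29·3.9·0.9222·0.5206 = 19.265 kPa
Denominator = 20.1·3.9·sin16.2°·cos16.2° = 20.1·3.9·0.2790·0.9603 = 21.002 kPa
FS = 19.265 / 21.002 = 0.917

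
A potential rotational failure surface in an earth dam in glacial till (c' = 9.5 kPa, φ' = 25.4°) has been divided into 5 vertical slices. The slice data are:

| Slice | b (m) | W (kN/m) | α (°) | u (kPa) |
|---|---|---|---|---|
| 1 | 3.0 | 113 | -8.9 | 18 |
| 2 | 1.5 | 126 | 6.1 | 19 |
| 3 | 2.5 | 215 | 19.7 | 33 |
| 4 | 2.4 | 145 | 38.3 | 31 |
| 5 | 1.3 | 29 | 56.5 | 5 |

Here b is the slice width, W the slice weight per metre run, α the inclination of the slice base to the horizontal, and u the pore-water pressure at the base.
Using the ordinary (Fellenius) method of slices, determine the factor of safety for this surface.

Ordinary method of slices: FS = Σ[c'·Δl_i + (W_i cosα_i − u_i·Δl_i)·tanφ'] / Σ W_i sinα_i, with Δl_i = b_i / cosα_i.
Slice 1: Δl = 3.0/cos(-8.9°) = 3.037 m; N'_1 = 113·cos(-8.9°) − 18·3.037 = 57.0; c'Δl = 28.85; W sinα = -17.5
Slice 2: Δl = 1.5/cos6.1° = 1.509 m; N'_2 = 126·cos6.1° − 19·1.509 = 96.6; c'Δl = 14.33; W sinα = 13.4
Slice 3: Δl = 2.5/cos19.7° = 2.655 m; N'_3 = 215·cos19.7° − 33·2.655 = 114.8; c'Δl = 25.23; W sinα = 72.5
Slice 4: Δl = 2.4/cos38.3° = 3.058 m; N'_4 = 145·cos38.3° − 31·3.058 = 19.0; c'Δl = 29.05; W sinα = 89.9
Slice 5: Δl = 1.3/cos56.5° = 2.355 m; N'_5 = 29·cos56.5° − 5·2.355 = 4.2; c'Δl = 22.38; W sinα = 24.2
Σc'Δl = 119.8 kN/m; ΣN' = 291.6 kN/m; ΣW sinα = 182.4 kN/m
Resisting = 119.8 + 291.6·tan25.4° = 119.8 + 138.5 = 258.3 kN/m
FS = 258.3 / 182.4 = 1.416

FS = 1.42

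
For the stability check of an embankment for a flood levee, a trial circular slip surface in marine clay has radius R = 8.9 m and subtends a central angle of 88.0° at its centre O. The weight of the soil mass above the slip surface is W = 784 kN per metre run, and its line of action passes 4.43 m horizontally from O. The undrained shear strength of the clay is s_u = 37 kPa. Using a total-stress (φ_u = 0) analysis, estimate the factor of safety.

FS = 1.30

Taking moments about the centre O, the resisting moment is provided by the undrained shear strength acting along the arc:
Arc length L_a = R·θ = 8.9·(88.0°·π/180) = 8.9·1.5359 = 13.67 m
M_R = s_u·L_a·R = 37·13.67·8.9 = 4501.3 kN·m/m
M_D = W·d = 784·4.43 = 3473.1 kN·m/m
FS = M_R / M_D = 4501.3 / 3473.1 = 1.296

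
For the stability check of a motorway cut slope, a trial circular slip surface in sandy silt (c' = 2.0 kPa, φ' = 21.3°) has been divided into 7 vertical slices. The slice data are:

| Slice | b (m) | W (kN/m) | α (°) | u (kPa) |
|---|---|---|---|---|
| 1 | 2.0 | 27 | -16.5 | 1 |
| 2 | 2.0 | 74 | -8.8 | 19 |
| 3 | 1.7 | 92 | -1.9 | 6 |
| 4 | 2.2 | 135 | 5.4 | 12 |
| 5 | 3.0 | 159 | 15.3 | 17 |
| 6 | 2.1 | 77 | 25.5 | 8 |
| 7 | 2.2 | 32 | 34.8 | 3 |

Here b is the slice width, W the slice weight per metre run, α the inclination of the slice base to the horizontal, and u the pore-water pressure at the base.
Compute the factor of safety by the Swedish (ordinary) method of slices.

FS = 2.32

Ordinary method of slices: FS = Σ[c'·Δl_i + (W_i cosα_i − u_i·Δl_i)·tanφ'] / Σ W_i sinα_i, with Δl_i = b_i / cosα_i.
Slice 1: Δl = 2.0/cos(-16.5°) = 2.086 m; N'_1 = 27·cos(-16.5°) − 1·2.086 = 23.8; c'Δl = 4.17; W sinα = -7.7
Slice 2: Δl = 2.0/cos(-8.8°) = 2.024 m; N'_2 = 74·cos(-8.8°) − 19·2.024 = 34.7; c'Δl = 4.05; W sinα = -11.3
Slice 3: Δl = 1.7/cos(-1.9°) = 1.701 m; N'_3 = 92·cos(-1.9°) − 6·1.701 = 81.7; c'Δl = 3.40; W sinα = -3.1
Slice 4: Δl = 2.2/cos5.4° = 2.210 m; N'_4 = 135·cos5.4° − 12·2.210 = 107.9; c'Δl = 4.42; W sinα = 12.7
Slice 5: Δl = 3.0/cos15.3° = 3.110 m; N'_5 = 159·cos15.3° − 17·3.110 = 100.5; c'Δl = 6.22; W sinα = 42.0
Slice 6: Δl = 2.1/cos25.5° = 2.327 m; N'_6 = 77·cos25.5° − 8·2.327 = 50.9; c'Δl = 4.65; W sinα = 33.1
Slice 7: Δl = 2.2/cos34.8° = 2.679 m; N'_7 = 32·cos34.8° − 3·2.679 = 18.2; c'Δl = 5.36; W sinα = 18.3
Σc'Δl = 32.3 kN/m; ΣN' = 417.7 kN/m; ΣW sinα = 84.0 kN/m
Resisting = 32.3 + 417.7·tan21.3° = 32.3 + 162.9 = 195.1 kN/m
FS = 195.1 / 84.0 = 2.322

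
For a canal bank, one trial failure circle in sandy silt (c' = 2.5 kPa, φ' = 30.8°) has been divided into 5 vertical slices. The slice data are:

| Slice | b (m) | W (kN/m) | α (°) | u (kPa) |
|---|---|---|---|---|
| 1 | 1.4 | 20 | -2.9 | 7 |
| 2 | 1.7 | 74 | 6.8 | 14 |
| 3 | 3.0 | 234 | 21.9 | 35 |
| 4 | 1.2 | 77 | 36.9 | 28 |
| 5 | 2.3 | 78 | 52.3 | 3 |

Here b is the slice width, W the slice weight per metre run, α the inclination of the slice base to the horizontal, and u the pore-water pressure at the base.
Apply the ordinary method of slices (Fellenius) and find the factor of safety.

Ordinary method of slices: FS = Σ[c'·Δl_i + (W_i cosα_i − u_i·Δl_i)·tanφ'] / Σ W_i sinα_i, with Δl_i = b_i / cosα_i.
Slice 1: Δl = 1.4/cos(-2.9°) = 1.402 m; N'_1 = 20·cos(-2.9°) − 7·1.402 = 10.2; c'Δl = 3.50; W sinα = -1.0
Slice 2: Δl = 1.7/cos6.8° = 1.712 m; N'_2 = 74·cos6.8° − 14·1.712 = 49.5; c'Δl = 4.28; W sinα = 8.8
Slice 3: Δl = 3.0/cos21.9° = 3.233 m; N'_3 = 234·cos21.9° − 35·3.233 = 103.9; c'Δl = 8.08; W sinα = 87.3
Slice 4: Δl = 1.2/cos36.9° = 1.501 m; N'_4 = 77·cos36.9° − 28·1.501 = 19.6; c'Δl = 3.75; W sinα = 46.2
Slice 5: Δl = 2.3/cos52.3° = 3.761 m; N'_5 = 78·cos52.3° − 3·3.761 = 36.4; c'Δl = 9.40; W sinα = 61.7
Σc'Δl = 29.0 kN/m; ΣN' = 219.6 kN/m; ΣW sinα = 203.0 kN/m
Resisting = 29.0 + 219.6·tan30.8° = 29.0 + 130.9 = 159.9 kN/m
FS = 159.9 / 203.0 = 0.788

FS = 0.79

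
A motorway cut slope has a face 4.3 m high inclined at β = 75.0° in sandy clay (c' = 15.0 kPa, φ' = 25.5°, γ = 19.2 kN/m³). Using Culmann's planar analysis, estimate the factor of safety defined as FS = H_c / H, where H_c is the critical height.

H_c = (4c'/γ) · sinβ cosφ' / [1 − cos(β − φ')]
    = (4·15.0/19.2) · sin75.0°·cos25.5° / [1 − cos49.5°]
    = 3.125 · 0.8718 / 0.3506 = 7.77 m
FS = H_c / H = 7.77 / 4.3 = 1.807

FS = 1.81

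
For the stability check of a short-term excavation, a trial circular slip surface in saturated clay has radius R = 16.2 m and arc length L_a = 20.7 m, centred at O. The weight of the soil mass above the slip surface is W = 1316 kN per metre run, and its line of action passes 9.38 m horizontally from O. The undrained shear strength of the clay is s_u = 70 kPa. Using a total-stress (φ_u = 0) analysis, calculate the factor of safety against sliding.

Taking moments about the centre O, the resisting moment is provided by the undrained shear strength acting along the arc:
M_R = s_u·L_a·R = 70·20.70·16.2 = 23473.8 kN·m/m
M_D = W·d = 1316·9.38 = 12344.1 kN·m/m
FS = M_R / M_D = 23473.8 / 12344.1 = 1.902

FS = 1.90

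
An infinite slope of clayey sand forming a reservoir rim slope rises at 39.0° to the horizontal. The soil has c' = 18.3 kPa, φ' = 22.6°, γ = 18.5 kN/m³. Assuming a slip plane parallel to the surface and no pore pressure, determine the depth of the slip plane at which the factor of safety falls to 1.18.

z = 3.04 m

Setting FS = 1.18 in FS = [c' + γz cos²β tanφ'] / [γz sinβ cosβ] and solving for z:
z = c' / [γ cosβ (FS·sinβ − cosβ·tanφ')]
  = 18.3 / [18.5·cos39.0°·(1.18·sin39.0° − cos39.0°·tan22.6°)]
  = 18.3 / [18.5·0.7771·(1.18·0.6293 − 0.7771·0.4163)]
  = 18.3 / 6.0255 = 3.037 m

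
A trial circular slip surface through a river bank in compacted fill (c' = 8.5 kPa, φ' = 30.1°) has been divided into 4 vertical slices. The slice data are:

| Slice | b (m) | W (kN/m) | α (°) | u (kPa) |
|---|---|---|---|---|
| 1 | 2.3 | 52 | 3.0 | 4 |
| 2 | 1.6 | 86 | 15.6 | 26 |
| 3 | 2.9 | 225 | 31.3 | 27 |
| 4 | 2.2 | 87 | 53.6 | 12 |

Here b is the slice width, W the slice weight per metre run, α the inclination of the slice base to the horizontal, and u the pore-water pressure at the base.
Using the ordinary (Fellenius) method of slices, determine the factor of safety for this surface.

Ordinary method of slices: FS = Σ[c'·Δl_i + (W_i cosα_i − u_i·Δl_i)·tanφ'] / Σ W_i sinα_i, with Δl_i = b_i / cosα_i.
Slice 1: Δl = 2.3/cos3.0° = 2.303 m; N'_1 = 52·cos3.0° − 4·2.303 = 42.7; c'Δl = 19.58; W sinα = 2.7
Slice 2: Δl = 1.6/cos15.6° = 1.661 m; N'_2 = 86·cos15.6° − 26·1.661 = 39.6; c'Δl = 14.12; W sinα = 23.1
Slice 3: Δl = 2.9/cos31.3° = 3.394 m; N'_3 = 225·cos31.3° − 27·3.394 = 100.6; c'Δl = 28.85; W sinα = 116.9
Slice 4: Δl = 2.2/cos53.6° = 3.707 m; N'_4 = 87·cos53.6° − 12·3.707 = 7.1; c'Δl = 31.51; W sinα = 70.0
Σc'Δl = 94.1 kN/m; ΣN' = 190.1 kN/m; ΣW sinα = 212.8 kN/m
Resisting = 94.1 + 190.1·tan30.1° = 94.1 + 110.2 = 204.3 kN/m
FS = 204.3 / 212.8 = 0.960

FS = 0.96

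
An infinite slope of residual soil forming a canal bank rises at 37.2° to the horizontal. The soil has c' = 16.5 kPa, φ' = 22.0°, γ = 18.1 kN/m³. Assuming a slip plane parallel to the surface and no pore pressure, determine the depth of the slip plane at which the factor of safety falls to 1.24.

z = 2.67 m

Setting FS = 1.24 in FS = [c' + γz cos²β tanφ'] / [γz sinβ cosβ] and solving for z:
z = c' / [γ cosβ (FS·sinβ − cosβ·tanφ')]
  = 16.5 / [18.1·cos37.2°·(1.24·sin37.2° − cos37.2°·tan22.0°)]
  = 16.5 / [18.1·0.7965·(1.24·0.6046 − 0.7965·0.4040)]
  = 16.5 / 6.1689 = 2.675 m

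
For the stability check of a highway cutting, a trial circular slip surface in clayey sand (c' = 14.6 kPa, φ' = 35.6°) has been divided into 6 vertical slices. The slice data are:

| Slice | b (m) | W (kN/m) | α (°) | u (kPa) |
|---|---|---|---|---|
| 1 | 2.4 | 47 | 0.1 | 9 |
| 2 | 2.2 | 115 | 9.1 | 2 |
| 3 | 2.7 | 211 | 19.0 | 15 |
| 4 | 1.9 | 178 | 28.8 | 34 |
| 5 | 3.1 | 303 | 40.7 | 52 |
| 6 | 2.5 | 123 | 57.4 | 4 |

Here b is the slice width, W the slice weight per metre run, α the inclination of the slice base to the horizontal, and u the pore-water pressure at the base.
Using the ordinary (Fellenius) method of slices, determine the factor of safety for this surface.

FS = 1.23

Ordinary method of slices: FS = Σ[c'·Δl_i + (W_i cosα_i − u_i·Δl_i)·tanφ'] / Σ W_i sinα_i, with Δl_i = b_i / cosα_i.
Slice 1: Δl = 2.4/cos0.1° = 2.400 m; N'_1 = 47·cos0.1° − 9·2.400 = 25.4; c'Δl = 35.04; W sinα = 0.1
Slice 2: Δl = 2.2/cos9.1° = 2.228 m; N'_2 = 115·cos9.1° − 2·2.228 = 109.1; c'Δl = 32.53; W sinα = 18.2
Slice 3: Δl = 2.7/cos19.0° = 2.856 m; N'_3 = 211·cos19.0° − 15·2.856 = 156.7; c'Δl = 41.69; W sinα = 68.7
Slice 4: Δl = 1.9/cos28.8° = 2.168 m; N'_4 = 178·cos28.8° − 34·2.168 = 82.3; c'Δl = 31.66; W sinα = 85.8
Slice 5: Δl = 3.1/cos40.7° = 4.089 m; N'_5 = 303·cos40.7° − 52·4.089 = 17.1; c'Δl = 59.70; W sinα = 197.6
Slice 6: Δl = 2.5/cos57.4° = 4.640 m; N'_6 = 123·cos57.4° − 4·4.640 = 47.7; c'Δl = 67.75; W sinα = 103.6
Σc'Δl = 268.4 kN/m; ΣN' = 438.2 kN/m; ΣW sinα = 473.9 kN/m
Resisting = 268.4 + 438.2·tan35.6° = 268.4 + 313.7 = 582.1 kN/m
FS = 582.1 / 473.9 = 1.228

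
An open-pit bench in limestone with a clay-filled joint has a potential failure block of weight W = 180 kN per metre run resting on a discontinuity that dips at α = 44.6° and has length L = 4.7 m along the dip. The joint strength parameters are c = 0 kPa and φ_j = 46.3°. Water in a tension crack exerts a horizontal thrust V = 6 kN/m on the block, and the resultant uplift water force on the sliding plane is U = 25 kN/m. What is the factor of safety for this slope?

Resolving the block weight along and normal to the plane and applying the Mohr–Coulomb strength on the joint:
N' = W cosα − U − V sinα = 180·cos44.6° − 25 − 6·sin44.6° = 99.0 kN/m
Driving force T = W sinα + V cosα = 180·sin44.6° + 6·cos44.6° = 130.7 kN/m
Resisting force R = c·L + N'·tanφ_j = 0·4.7 + 99.0·tan46.3° = 0.0 + 103.5 = 103.5 kN/m
FS = R / T = 103.5 / 130.7 = 0.792

FS = 0.79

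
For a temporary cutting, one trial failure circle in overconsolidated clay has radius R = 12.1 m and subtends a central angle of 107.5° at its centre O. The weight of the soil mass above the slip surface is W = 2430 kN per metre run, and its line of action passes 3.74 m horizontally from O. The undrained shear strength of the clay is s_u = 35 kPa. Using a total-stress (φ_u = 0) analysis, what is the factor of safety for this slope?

Taking moments about the centre O, the resisting moment is provided by the undrained shear strength acting along the arc:
Arc length L_a = R·θ = 12.1·(107.5°·π/180) = 12.1·1.8762 = 22.70 m
M_R = s_u·L_a·R = 35·22.70·12.1 = 9614.5 kN·m/m
M_D = W·d = 2430·3.74 = 9088.2 kN·m/m
FS = M_R / M_D = 9614.5 / 9088.2 = 1.058

FS = 1.06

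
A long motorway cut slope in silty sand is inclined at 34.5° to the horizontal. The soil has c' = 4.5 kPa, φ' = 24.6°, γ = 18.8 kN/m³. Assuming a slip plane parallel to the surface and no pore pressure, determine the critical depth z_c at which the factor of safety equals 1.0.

Setting FS = 1.00 in FS = [c' + γz cos²β tanφ'] / [γz sinβ cosβ] and solving for z:
z = c' / [γ cosβ (FS·sinβ − cosβ·tanφ')]
  = 4.5 / [18.8·cos34.5°·(1.00·sin34.5° − cos34.5°·tan24.6°)]
  = 4.5 / [18.8·0.8241·(1.00·0.5664 − 0.8241·0.4578)]
  = 4.5 / 2.9297 = 1.536 m

z_c = 1.54 m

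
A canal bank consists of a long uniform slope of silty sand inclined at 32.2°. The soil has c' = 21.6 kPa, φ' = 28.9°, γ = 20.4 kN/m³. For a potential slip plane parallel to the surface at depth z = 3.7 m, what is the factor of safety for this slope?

For an infinite slope with a slip plane parallel to the surface (no pore pressure): FS = [c' + γz cos²β tanφ'] / [γz sinβ cosβ].
γz = 20.4·3.7 = 75.48 kN/m²
Numerator = 21.6 + 75.48·cos²32.2°·tan28.9° = 21.6 + 75.48·0.7160·0.5520 = 51.436 kPa
Denominator = 75.48·sin32.2°·cos32.2° = 75.48·0.5329·0.8462 = 34.035 kPa
FS = 51.436 / 34.035 = 1.511

FS = 1.51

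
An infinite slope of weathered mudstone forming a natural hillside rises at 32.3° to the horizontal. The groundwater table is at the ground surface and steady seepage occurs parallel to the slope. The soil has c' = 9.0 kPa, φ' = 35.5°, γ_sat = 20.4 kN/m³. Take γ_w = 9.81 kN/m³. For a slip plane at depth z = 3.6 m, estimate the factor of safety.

With seepage parallel to the slope and the water table at the surface, the effective normal stress on the slip plane uses the buoyant unit weight γ' = γ_sat − γ_w while the driving shear stress uses γ_sat:
FS = [c' + γ' z cos²β tanφ'] / [γ_sat z sinβ cosβ]
γ' = 20.4 − 9.81 = 10.59 kN/m³
Numerator = 9.0 + 10.59·3.6·cos²32.3°·tan35.5° = 9.0 + 10.59·3.6·0.7145·0.7133 = 28.429 kPa
Denominator = 20.4·3.6·sin32.3°·cos32.3° = 20.4·3.6·0.5344·0.8453 = 33.170 kPa
FS = 28.429 / 33.170 = 0.857

FS = 0.86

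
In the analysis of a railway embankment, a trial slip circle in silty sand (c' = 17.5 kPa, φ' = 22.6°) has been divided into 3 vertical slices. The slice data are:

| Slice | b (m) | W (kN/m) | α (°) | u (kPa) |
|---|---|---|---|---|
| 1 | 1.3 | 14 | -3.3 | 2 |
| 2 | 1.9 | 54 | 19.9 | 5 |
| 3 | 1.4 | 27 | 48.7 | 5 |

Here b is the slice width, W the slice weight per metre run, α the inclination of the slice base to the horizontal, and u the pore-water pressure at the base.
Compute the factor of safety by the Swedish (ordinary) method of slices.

Ordinary method of slices: FS = Σ[c'·Δl_i + (W_i cosα_i − u_i·Δl_i)·tanφ'] / Σ W_i sinα_i, with Δl_i = b_i / cosα_i.
Slice 1: Δl = 1.3/cos(-3.3°) = 1.302 m; N'_1 = 14·cos(-3.3°) − 2·1.302 = 11.4; c'Δl = 22.79; W sinα = -0.8
Slice 2: Δl = 1.9/cos19.9° = 2.021 m; N'_2 = 54·cos19.9° − 5·2.021 = 40.7; c'Δl = 35.36; W sinα = 18.4
Slice 3: Δl = 1.4/cos48.7° = 2.121 m; N'_3 = 27·cos48.7° − 5·2.121 = 7.2; c'Δl = 37.12; W sinα = 20.3
Σc'Δl = 95.3 kN/m; ΣN' = 59.3 kN/m; ΣW sinα = 37.9 kN/m
Resisting = 95.3 + 59.3·tan22.6° = 95.3 + 24.7 = 119.9 kN/m
FS = 119.9 / 37.9 = 3.168

FS = 3.17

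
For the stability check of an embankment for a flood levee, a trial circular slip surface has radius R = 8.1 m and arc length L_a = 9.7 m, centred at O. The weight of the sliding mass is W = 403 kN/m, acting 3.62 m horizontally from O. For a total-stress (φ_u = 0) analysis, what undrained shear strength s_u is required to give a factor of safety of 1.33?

FS = s_u·L_a·R / (W·d), so s_u = FS·W·d / (L_a·R).
s_u = 1.33·403·3.62 / (9.70·8.1) = 1940.3 / 78.57 = 24.69 kPa

s_u = 24.7 kPa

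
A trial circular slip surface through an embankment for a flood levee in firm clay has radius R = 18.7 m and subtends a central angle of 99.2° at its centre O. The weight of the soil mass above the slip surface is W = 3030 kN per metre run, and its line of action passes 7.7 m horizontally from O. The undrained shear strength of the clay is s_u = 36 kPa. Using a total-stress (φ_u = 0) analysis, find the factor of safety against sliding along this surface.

FS = 0.93

Taking moments about the centre O, the resisting moment is provided by the undrained shear strength acting along the arc:
Arc length L_a = R·θ = 18.7·(99.2°·π/180) = 18.7·1.7314 = 32.38 m
M_R = s_u·L_a·R = 36·32.38·18.7 = 21795.9 kN·m/m
M_D = W·d = 3030·7.7 = 23331.0 kN·m/m
FS = M_R / M_D = 21795.9 / 23331.0 = 0.934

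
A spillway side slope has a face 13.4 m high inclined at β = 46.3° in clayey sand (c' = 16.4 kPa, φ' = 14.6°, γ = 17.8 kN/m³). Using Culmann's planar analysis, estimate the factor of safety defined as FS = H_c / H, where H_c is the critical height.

FS = 1.29

H_c = (4c'/γ) · sinβ cosφ' / [1 − cos(β − φ')]
    = (4·16.4/17.8) · sin46.3°·cos14.6° / [1 − cos31.7°]
    = 3.685 · 0.6996 / 0.1492 = 17.28 m
FS = H_c / H = 17.28 / 13.4 = 1.290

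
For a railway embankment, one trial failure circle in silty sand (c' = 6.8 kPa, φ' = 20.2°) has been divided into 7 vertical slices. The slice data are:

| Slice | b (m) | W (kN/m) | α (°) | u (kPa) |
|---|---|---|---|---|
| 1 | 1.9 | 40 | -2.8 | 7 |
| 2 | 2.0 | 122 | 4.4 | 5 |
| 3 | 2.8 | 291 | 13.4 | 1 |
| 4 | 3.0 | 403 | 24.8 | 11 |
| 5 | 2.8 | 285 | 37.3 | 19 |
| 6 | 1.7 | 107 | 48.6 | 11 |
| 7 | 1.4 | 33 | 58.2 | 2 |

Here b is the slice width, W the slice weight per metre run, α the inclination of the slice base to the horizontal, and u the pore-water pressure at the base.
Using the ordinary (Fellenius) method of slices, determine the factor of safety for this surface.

Ordinary method of slices: FS = Σ[c'·Δl_i + (W_i cosα_i − u_i·Δl_i)·tanφ'] / Σ W_i sinα_i, with Δl_i = b_i / cosα_i.
Slice 1: Δl = 1.9/cos(-2.8°) = 1.902 m; N'_1 = 40·cos(-2.8°) − 7·1.902 = 26.6; c'Δl = 12.94; W sinα = -2.0
Slice 2: Δl = 2.0/cos4.4° = 2.006 m; N'_2 = 122·cos4.4° − 5·2.006 = 111.6; c'Δl = 13.64; W sinα = 9.4
Slice 3: Δl = 2.8/cos13.4° = 2.878 m; N'_3 = 291·cos13.4° − 1·2.878 = 280.2; c'Δl = 19.57; W sinα = 67.4
Slice 4: Δl = 3.0/cos24.8° = 3.305 m; N'_4 = 403·cos24.8° − 11·3.305 = 329.5; c'Δl = 22.47; W sinα = 169.0
Slice 5: Δl = 2.8/cos37.3° = 3.520 m; N'_5 = 285·cos37.3° − 19·3.520 = 159.8; c'Δl = 23.94; W sinα = 172.7
Slice 6: Δl = 1.7/cos48.6° = 2.571 m; N'_6 = 107·cos48.6° − 11·2.571 = 42.5; c'Δl = 17.48; W sinα = 80.3
Slice 7: Δl = 1.4/cos58.2° = 2.657 m; N'_7 = 33·cos58.2° − 2·2.657 = 12.1; c'Δl = 18.07; W sinα = 28.0
Σc'Δl = 128.1 kN/m; ΣN' = 962.3 kN/m; ΣW sinα = 524.9 kN/m
Resisting = 128.1 + 962.3·tan20.2° = 128.1 + 354.1 = 482.2 kN/m
FS = 482.2 / 524.9 = 0.919

FS = 0.92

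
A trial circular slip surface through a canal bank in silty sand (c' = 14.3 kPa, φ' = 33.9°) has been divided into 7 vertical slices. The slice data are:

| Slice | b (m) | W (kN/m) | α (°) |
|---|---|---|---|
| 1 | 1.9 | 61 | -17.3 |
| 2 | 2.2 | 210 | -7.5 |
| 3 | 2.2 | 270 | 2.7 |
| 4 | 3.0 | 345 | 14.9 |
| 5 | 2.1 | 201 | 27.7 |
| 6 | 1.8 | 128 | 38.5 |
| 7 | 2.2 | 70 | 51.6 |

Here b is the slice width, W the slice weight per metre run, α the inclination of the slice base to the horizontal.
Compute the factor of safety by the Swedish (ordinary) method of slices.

FS = 3.71

Ordinary method of slices: FS = Σ[c'·Δl_i + (W_i cosα_i)·tanφ'] / Σ W_i sinα_i, with Δl_i = b_i / cosα_i.
Slice 1: Δl = 1.9/cos(-17.3°) = 1.990 m; N'_1 = 61·cos(-17.3°) = 58.2; c'Δl = 28.46; W sinα = -18.1
Slice 2: Δl = 2.2/cos(-7.5°) = 2.219 m; N'_2 = 210·cos(-7.5°) = 208.2; c'Δl = 31.73; W sinα = -27.4
Slice 3: Δl = 2.2/cos2.7° = 2.202 m; N'_3 = 270·cos2.7° = 269.7; c'Δl = 31.49; W sinα = 12.7
Slice 4: Δl = 3.0/cos14.9° = 3.104 m; N'_4 = 345·cos14.9° = 333.4; c'Δl = 44.39; W sinα = 88.7
Slice 5: Δl = 2.1/cos27.7° = 2.372 m; N'_5 = 201·cos27.7° = 178.0; c'Δl = 33.92; W sinα = 93.4
Slice 6: Δl = 1.8/cos38.5° = 2.300 m; N'_6 = 128·cos38.5° = 100.2; c'Δl = 32.89; W sinα = 79.7
Slice 7: Δl = 2.2/cos51.6° = 3.542 m; N'_7 = 70·cos51.6° = 43.5; c'Δl = 50.65; W sinα = 54.9
Σc'Δl = 253.5 kN/m; ΣN' = 1191.2 kN/m; ΣW sinα = 283.9 kN/m
Resisting = 253.5 + 1191.2·tan33.9° = 253.5 + 800.4 = 1054.0 kN/m
FS = 1054.0 / 283.9 = 3.713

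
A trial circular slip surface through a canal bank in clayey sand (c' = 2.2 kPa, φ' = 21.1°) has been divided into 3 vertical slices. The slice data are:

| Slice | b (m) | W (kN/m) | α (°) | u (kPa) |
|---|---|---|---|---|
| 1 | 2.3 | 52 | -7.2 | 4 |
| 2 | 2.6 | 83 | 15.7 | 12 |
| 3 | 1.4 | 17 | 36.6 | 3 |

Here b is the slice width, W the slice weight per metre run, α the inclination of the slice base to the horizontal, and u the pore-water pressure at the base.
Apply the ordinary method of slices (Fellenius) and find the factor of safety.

Ordinary method of slices: FS = Σ[c'·Δl_i + (W_i cosα_i − u_i·Δl_i)·tanφ'] / Σ W_i sinα_i, with Δl_i = b_i / cosα_i.
Slice 1: Δl = 2.3/cos(-7.2°) = 2.318 m; N'_1 = 52·cos(-7.2°) − 4·2.318 = 42.3; c'Δl = 5.10; W sinα = -6.5
Slice 2: Δl = 2.6/cos15.7° = 2.701 m; N'_2 = 83·cos15.7° − 12·2.701 = 47.5; c'Δl = 5.94; W sinα = 22.5
Slice 3: Δl = 1.4/cos36.6° = 1.744 m; N'_3 = 17·cos36.6° − 3·1.744 = 8.4; c'Δl = 3.84; W sinα = 10.1
Σc'Δl = 14.9 kN/m; ΣN' = 98.2 kN/m; ΣW sinα = 26.1 kN/m
Resisting = 14.9 + 98.2·tan21.1° = 14.9 + 37.9 = 52.8 kN/m
FS = 52.8 / 26.1 = 2.024

FS = 2.02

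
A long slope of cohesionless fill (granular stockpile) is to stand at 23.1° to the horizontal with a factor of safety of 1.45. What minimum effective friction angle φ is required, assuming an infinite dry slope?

φ = 31.7°

FS = tanφ/tanβ ⇒ tanφ = FS · tanβ = 1.45 · tan23.1° = 0.6185
φ = arctan(0.6185) = 31.74°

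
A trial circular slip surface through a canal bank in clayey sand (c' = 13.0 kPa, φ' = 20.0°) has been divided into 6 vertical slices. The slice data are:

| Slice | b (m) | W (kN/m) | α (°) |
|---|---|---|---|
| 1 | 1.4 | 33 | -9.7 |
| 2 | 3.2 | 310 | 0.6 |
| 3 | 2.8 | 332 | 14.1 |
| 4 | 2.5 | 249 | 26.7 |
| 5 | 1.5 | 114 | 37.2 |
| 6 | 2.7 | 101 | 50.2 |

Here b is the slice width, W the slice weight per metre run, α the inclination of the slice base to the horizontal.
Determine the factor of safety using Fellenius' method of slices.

Ordinary method of slices: FS = Σ[c'·Δl_i + (W_i cosα_i)·tanφ'] / Σ W_i sinα_i, with Δl_i = b_i / cosα_i.
Slice 1: Δl = 1.4/cos(-9.7°) = 1.420 m; N'_1 = 33·cos(-9.7°) = 32.5; c'Δl = 18.46; W sinα = -5.6
Slice 2: Δl = 3.2/cos0.6° = 3.200 m; N'_2 = 310·cos0.6° = 310.0; c'Δl = 41.60; W sinα = 3.2
Slice 3: Δl = 2.8/cos14.1° = 2.887 m; N'_3 = 332·cos14.1° = 322.0; c'Δl = 37.53; W sinα = 80.9
Slice 4: Δl = 2.5/cos26.7° = 2.798 m; N'_4 = 249·cos26.7° = 222.4; c'Δl = 36.38; W sinα = 111.9
Slice 5: Δl = 1.5/cos37.2° = 1.883 m; N'_5 = 114·cos37.2° = 90.8; c'Δl = 24.48; W sinα = 68.9
Slice 6: Δl = 2.7/cos50.2° = 4.218 m; N'_6 = 101·cos50.2° = 64.7; c'Δl = 54.83; W sinα = 77.6
Σc'Δl = 213.3 kN/m; ΣN' = 1042.4 kN/m; ΣW sinα = 337.0 kN/m
Resisting = 213.3 + 1042.4·tan20.0° = 213.3 + 379.4 = 592.7 kN/m
FS = 592.7 / 337.0 = 1.759

FS = 1.76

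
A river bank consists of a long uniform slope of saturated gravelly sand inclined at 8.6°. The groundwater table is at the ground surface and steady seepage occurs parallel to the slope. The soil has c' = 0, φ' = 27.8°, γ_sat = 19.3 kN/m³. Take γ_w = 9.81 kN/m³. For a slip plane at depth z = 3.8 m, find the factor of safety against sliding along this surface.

With seepage parallel to the slope and the water table at the surface, the effective normal stress on the slip plane uses the buoyant unit weight γ' = γ_sat − γ_w while the driving shear stress uses γ_sat:
FS = [c' + γ' z cos²β tanφ'] / [γ_sat z sinβ cosβ]
(For c' = 0 this reduces to FS = (γ'/γ_sat)·tanφ'/tanβ.)
γ' = 19.3 − 9.81 = 9.49 kN/m³
Numerator = 0.0 + 9.49·3.8·cos²8.6°·tan27.8° = 0.0 + 9.49·3.8·0.9776·0.5272 = 18.588 kPa
Denominator = 19.3·3.8·sin8.6°·cos8.6° = 19.3·3.8·0.1495·0.9888 = 10.844 kPa
FS = 18.588 / 10.844 = 1.714

FS = 1.71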